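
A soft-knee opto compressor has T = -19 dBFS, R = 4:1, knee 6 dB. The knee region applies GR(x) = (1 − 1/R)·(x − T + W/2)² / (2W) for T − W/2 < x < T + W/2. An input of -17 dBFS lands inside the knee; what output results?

-18.5625 dBFS

x − T + W/2 = -17 − (-19) + 3 = 5.
GR = (1 − 1/4) × 5² / 12 = 0.75 × 25 / 12 = 1.5625 dB.
Output = -17 − 1.5625 = -18.5625 dBFS.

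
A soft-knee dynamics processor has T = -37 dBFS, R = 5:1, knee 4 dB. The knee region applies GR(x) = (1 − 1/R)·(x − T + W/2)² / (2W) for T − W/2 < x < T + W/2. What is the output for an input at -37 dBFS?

x − T + W/2 = -37 − (-37) + 2 = 2.
GR = (1 − 1/5) × 2² / 8 = 0.8 × 4 / 8 = 0.4 dB.
Output = -37 − 0.4 = -37.4 dBFS.

-37.4 dBFS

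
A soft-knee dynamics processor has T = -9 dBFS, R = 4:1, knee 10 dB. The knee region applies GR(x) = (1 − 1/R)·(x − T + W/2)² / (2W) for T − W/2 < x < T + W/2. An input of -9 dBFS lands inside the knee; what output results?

-9.9375 dBFS

x − T + W/2 = -9 − (-9) + 5 = 5.
GR = (1 − 1/4) × 5² / 20 = 0.75 × 25 / 20 = 0.9375 dB.
Output = -9 − 0.9375 = -9.9375 dBFS.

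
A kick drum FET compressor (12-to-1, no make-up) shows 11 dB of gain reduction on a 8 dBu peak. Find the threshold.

Let T be the threshold. Output overshoot = (input overshoot)/R, so -3 − T = (8 − T)/12.
12·(-3 − T) = 8 − T → 11·T = -36 − 8 = -44.
T = -44/11 = -4 dBu.

-4 dBu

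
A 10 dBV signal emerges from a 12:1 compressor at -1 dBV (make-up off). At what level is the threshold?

Gain reduction = 10 − (-1) = 11 dB; output overshoot = GR / (R − 1) = 11 / 11 = 1 dB.
Threshold = output − output overshoot = -1 − 1 = -2 dBV.

-2 dBV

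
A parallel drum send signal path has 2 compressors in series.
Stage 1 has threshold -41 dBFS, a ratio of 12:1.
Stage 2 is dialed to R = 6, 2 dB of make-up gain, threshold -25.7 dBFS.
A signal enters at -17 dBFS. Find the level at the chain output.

Stage 1: -17 dBFS is 24 dB over -41 dBFS; at 12:1 that becomes 2 dB over, giving -39 dBFS.
Stage 2: below threshold (-39 ≤ -25.7); passes unchanged; make-up brings it to -37 dBFS.

-37 dBFS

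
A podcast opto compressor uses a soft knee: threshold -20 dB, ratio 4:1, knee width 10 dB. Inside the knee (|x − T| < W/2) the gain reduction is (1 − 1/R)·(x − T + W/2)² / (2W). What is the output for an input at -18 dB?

-19.8375 dB

x − T + W/2 = -18 − (-20) + 5 = 7.
GR = (1 − 1/4) × 7² / 20 = 0.75 × 49 / 20 = 1.8375 dB.
Output = -18 − 1.8375 = -19.8375 dB.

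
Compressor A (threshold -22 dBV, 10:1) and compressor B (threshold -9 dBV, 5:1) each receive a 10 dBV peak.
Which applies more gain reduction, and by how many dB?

A, by 13.6 dB

A: 32 dB over, compressed to 3.2 dB over, so 28.8 dB of GR.
B: 19 dB over, compressed to 3.8 dB over, so 15.2 dB of GR.
Difference: 13.6 dB in favour of A.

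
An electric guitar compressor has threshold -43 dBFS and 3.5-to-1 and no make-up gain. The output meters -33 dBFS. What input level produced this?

-8 dBFS

Post-compression overshoot = -33 − (-43) = 10 dB.
Before 3.5:1 compression the overshoot was 10 × 3.5 = 35 dB, so input = -43 + 35 = -8 dBFS.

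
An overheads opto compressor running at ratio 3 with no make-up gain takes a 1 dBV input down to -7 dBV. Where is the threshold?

Input is 12 dB above T (since output overshoot × R = input overshoot: (-7 − T)·3 = 1 − T gives T = -11 dBV).
Check: -11 + (1 − (-11))/3 = -11 + 4 = -7 dBV. ✓

-11 dBV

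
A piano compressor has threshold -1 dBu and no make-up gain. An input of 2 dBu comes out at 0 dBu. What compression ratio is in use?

Input overshoot = 2 − (-1) = 3 dB; output overshoot = 0 − (-1) = 1 dB.
Ratio = 3 / 1 = 3.

3:1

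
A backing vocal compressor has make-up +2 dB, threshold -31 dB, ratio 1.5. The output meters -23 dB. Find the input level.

-22 dB

Remove make-up: -23 − 2 = -25 dB.
The compressed level sits -25 − (-31) = 6 dB over threshold.
Before 1.5:1 compression the overshoot was 6 × 1.5 = 9 dB, so input = -31 + 9 = -22 dB.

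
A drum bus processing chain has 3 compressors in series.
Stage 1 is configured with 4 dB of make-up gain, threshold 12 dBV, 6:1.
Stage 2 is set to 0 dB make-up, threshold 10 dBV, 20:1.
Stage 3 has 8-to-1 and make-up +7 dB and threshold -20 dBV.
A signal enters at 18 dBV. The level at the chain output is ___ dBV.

Stage 1: 6 dB above 12 dBV, reduced 6:1 to 1 dB above → 13 dBV; +4 dB make-up → 17 dBV.
Stage 2: 17 dBV is 7 dB over 10 dBV; at 20:1 that becomes 0.35 dB over, giving 10.35 dBV.
Stage 3: 10.35 dBV is 30.35 dB over -20 dBV; at 8:1 that becomes 3.79375 dB over, giving -16.20625 dBV; +7 dB make-up → -9.20625 dBV.

-9.20625 dBV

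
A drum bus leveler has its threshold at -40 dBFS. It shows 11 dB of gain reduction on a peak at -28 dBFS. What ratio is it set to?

12:1

Input overshoot = -28 − (-40) = 12 dB.
Output overshoot = 12 − 11 = 1 dB.
Ratio = input overshoot / output overshoot = 12 / 1 = 12.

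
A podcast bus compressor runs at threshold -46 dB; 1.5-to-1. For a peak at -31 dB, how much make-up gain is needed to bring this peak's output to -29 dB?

The peak compresses to -46 + 15/1.5 = -36 dB.
To reach -29 dB requires -29 − (-36) = 7 dB of make-up.

7 dB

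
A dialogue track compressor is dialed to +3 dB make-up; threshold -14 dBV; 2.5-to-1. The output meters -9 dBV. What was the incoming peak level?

Remove make-up: -9 − 3 = -12 dBV.
The compressed level sits -12 − (-14) = 2 dB over threshold.
Input overshoot = R × output overshoot = 5 dB → input = -14 + 5 = -9 dBV.

-9 dBV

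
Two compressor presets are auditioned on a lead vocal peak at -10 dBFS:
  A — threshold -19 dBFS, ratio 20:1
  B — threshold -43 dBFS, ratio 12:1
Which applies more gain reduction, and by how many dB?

B, by 21.7 dB

A: overshoot 9 dB → output overshoot 0.45 dB → GR 8.55 dB.
B: overshoot 33 dB → output overshoot 2.75 dB → GR 30.25 dB.
B reduces 21.7 dB more.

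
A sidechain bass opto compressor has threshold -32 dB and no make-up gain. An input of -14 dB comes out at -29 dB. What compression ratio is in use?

6:1

Input overshoot = -14 − (-32) = 18 dB; output overshoot = -29 − (-32) = 3 dB.
Ratio = 18 / 3 = 6.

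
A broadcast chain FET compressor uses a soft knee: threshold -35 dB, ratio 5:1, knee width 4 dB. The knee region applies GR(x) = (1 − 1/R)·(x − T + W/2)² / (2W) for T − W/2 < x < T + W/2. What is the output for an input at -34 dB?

-34.9 dB

x − T + W/2 = -34 − (-35) + 2 = 3.
GR = (1 − 1/5) × 3² / 8 = 0.8 × 9 / 8 = 0.9 dB.
Output = -34 − 0.9 = -34.9 dB.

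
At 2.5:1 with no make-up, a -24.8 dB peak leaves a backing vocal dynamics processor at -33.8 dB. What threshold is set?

-39.8 dB

Gain reduction = -24.8 − (-33.8) = 9 dB; output overshoot = GR / (R − 1) = 9 / 1.5 = 6 dB.
Threshold = output − output overshoot = -33.8 − 6 = -39.8 dB.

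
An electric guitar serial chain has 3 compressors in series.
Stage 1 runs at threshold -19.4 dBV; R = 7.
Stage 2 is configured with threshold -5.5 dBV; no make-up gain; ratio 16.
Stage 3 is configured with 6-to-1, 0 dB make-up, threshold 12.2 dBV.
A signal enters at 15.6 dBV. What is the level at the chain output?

Stage 1: 15.6 dBV is 35 dB over -19.4 dBV; at 7:1 that becomes 5 dB over, giving -14.4 dBV.
Stage 2: -14.4 dBV is at or below the -5.5 dBV threshold — no compression; output -14.4 dBV.
Stage 3: -14.4 dBV is at or below the 12.2 dBV threshold — no compression; output -14.4 dBV.

-14.4 dBV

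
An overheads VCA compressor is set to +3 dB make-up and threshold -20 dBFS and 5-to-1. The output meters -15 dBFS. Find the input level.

Remove make-up: -15 − 3 = -18 dBFS.
Post-compression overshoot = -18 − (-20) = 2 dB.
Input overshoot = R × output overshoot = 10 dB → input = -20 + 10 = -10 dBFS.

-10 dBFS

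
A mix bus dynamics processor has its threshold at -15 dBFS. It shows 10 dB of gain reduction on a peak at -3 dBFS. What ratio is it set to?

6:1

Input overshoot = -3 − (-15) = 12 dB.
Output overshoot = 12 − 10 = 2 dB.
Ratio = input overshoot / output overshoot = 12 / 2 = 6.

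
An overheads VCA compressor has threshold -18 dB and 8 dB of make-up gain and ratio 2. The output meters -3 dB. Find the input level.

Stripping the +8 dB make-up gives -11 dB at the gain stage.
The compressed level sits -11 − (-18) = 7 dB over threshold.
Before 2:1 compression the overshoot was 7 × 2 = 14 dB, so input = -18 + 14 = -4 dB.

-4 dB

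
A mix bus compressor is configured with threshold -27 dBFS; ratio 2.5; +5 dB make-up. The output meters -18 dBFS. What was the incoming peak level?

Stripping the +5 dB make-up gives -23 dBFS at the gain stage.
That's 4 dB above the -27 dBFS threshold.
Undo the ratio: input overshoot = 4 × 2.5 = 10 dB, giving input = -17 dBFS.

-17 dBFS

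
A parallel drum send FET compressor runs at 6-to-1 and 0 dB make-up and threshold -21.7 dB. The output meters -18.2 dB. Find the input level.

-0.7 dB

The compressed level sits -18.2 − (-21.7) = 3.5 dB over threshold.
Undo the ratio: input overshoot = 3.5 × 6 = 21 dB, giving input = -0.7 dB.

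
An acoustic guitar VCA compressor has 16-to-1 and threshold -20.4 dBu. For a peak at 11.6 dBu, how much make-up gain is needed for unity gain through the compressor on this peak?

Overshoot 32 dB → 32/16 = 2 dB after compression, so the compressed level is -20.4 + 2 = -18.4 dBu.
Make-up = target − compressed = 11.6 − (-18.4) = 30 dB.

30 dB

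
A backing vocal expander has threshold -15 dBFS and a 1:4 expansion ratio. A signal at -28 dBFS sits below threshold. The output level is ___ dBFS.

-67 dBFS

Below threshold, a 1:4 expander applies gain = (4−1)×(T − x) of attenuation.
(4−1) × 13 = 39 dB, so output = -28 − 39 = -67 dBFS.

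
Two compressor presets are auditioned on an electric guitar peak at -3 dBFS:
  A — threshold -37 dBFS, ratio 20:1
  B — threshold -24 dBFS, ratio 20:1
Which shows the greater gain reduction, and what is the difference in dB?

A: 34 dB over, compressed to 1.7 dB over, so 32.3 dB of GR.
B: 21 dB over, compressed to 1.05 dB over, so 19.95 dB of GR.
A applies 12.35 dB more gain reduction.

A, by 12.35 dB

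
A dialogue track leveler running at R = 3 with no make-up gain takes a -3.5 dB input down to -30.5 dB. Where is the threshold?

-44 dB

Let T be the threshold. Output overshoot = (input overshoot)/R, so -30.5 − T = (-3.5 − T)/3.
3·(-30.5 − T) = -3.5 − T → 2·T = -91.5 − (-3.5) = -88.
T = -88/2 = -44 dB.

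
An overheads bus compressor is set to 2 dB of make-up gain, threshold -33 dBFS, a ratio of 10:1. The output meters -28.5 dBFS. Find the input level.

-8 dBFS

Remove make-up: -28.5 − 2 = -30.5 dBFS.
The compressed level sits -30.5 − (-33) = 2.5 dB over threshold.
Before 10:1 compression the overshoot was 2.5 × 10 = 25 dB, so input = -33 + 25 = -8 dBFS.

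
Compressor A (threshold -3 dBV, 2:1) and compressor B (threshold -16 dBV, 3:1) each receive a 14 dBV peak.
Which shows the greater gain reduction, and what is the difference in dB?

A: 17 dB over, compressed to 8.5 dB over, so 8.5 dB of GR.
B: 30 dB over, compressed to 10 dB over, so 20 dB of GR.
Difference: 11.5 dB in favour of B.

B, by 11.5 dB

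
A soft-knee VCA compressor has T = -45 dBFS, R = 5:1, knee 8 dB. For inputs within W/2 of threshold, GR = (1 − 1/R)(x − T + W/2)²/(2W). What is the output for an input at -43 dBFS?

x − T + W/2 = -43 − (-45) + 4 = 6.
GR = (1 − 1/5) × 6² / 16 = 0.8 × 36 / 16 = 1.8 dB.
Output = -43 − 1.8 = -44.8 dBFS.

-44.8 dBFS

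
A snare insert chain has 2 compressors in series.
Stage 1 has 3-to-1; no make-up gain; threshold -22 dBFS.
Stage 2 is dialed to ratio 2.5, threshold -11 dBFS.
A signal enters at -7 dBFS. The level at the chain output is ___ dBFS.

-17 dBFS

Stage 1: -7 dBFS is 15 dB over -22 dBFS; at 3:1 that becomes 5 dB over, giving -17 dBFS.
Stage 2: -17 dBFS ≤ -11 dBFS, so stage 2 doesn't engage; output -17 dBFS.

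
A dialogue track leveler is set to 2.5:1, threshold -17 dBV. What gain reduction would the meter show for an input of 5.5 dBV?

13.5 dB

The signal is 22.5 dB above threshold.
After 2.5:1 compression the overshoot becomes 22.5/2.5 = 9 dB.
Gain reduction = 22.5 − 9 = 13.5 dB.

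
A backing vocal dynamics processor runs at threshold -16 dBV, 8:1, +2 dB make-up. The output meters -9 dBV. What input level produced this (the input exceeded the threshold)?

24 dBV

Before make-up, the level was -9 − 2 = -11 dBV.
That's 5 dB above the -16 dBV threshold.
Undo the ratio: input overshoot = 5 × 8 = 40 dB, giving input = 24 dBV.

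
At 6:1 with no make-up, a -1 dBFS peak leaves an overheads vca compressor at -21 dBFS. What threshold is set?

Gain reduction = -1 − (-21) = 20 dB; output overshoot = GR / (R − 1) = 20 / 5 = 4 dB.
Threshold = output − output overshoot = -21 − 4 = -25 dBFS.

-25 dBFS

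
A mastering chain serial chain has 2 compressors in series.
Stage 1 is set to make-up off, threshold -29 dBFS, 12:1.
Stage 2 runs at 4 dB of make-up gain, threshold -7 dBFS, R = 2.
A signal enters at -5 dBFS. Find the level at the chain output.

-23 dBFS

Stage 1: overshoot 24 dB → 24/12 = 2 dB → -27 dBFS.
Stage 2: -27 dBFS is at or below the -7 dBFS threshold — no compression; make-up brings it to -23 dBFS.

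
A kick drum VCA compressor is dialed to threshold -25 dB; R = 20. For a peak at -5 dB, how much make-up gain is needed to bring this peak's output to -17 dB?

7 dB

The peak compresses to -25 + 20/20 = -24 dB.
To reach -17 dB requires -17 − (-24) = 7 dB of make-up.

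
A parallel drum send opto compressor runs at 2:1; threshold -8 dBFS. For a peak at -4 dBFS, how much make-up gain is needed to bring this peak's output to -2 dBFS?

Overshoot 4 dB → 4/2 = 2 dB after compression, so the compressed level is -8 + 2 = -6 dBFS.
Make-up = target − compressed = -2 − (-6) = 4 dB.

4 dB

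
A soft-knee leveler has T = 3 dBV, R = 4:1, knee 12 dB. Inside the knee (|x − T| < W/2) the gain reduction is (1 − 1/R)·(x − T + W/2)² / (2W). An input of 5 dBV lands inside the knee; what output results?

3 dBV

x − T + W/2 = 5 − 3 + 6 = 8.
GR = (1 − 1/4) × 8² / 24 = 0.75 × 64 / 24 = 2 dB.
Output = 5 − 2 = 3 dBV.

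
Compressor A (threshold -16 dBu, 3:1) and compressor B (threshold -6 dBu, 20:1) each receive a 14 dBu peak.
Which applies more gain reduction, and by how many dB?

A: 30 dB over, compressed to 10 dB over, so 20 dB of GR.
B: 20 dB over, compressed to 1 dB over, so 19 dB of GR.
A applies 1 dB more gain reduction.

A, by 1 dB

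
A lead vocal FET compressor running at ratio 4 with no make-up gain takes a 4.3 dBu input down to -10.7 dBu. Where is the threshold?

Input is 20 dB above T (since output overshoot × R = input overshoot: (-10.7 − T)·4 = 4.3 − T gives T = -15.7 dBu).
Check: -15.7 + (4.3 − (-15.7))/4 = -15.7 + 5 = -10.7 dBu. ✓

-15.7 dBu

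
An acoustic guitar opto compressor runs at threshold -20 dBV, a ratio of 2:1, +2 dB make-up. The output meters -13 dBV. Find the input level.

Before make-up, the level was -13 − 2 = -15 dBV.
That's 5 dB above the -20 dBV threshold.
Input overshoot = R × output overshoot = 10 dB → input = -20 + 10 = -10 dBV.

-10 dBV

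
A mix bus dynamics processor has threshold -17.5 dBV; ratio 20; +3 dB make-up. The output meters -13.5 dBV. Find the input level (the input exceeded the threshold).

Stripping the +3 dB make-up gives -16.5 dBV at the gain stage.
The compressed level sits -16.5 − (-17.5) = 1 dB over threshold.
Before 20:1 compression the overshoot was 1 × 20 = 20 dB, so input = -17.5 + 20 = 2.5 dBV.

2.5 dBV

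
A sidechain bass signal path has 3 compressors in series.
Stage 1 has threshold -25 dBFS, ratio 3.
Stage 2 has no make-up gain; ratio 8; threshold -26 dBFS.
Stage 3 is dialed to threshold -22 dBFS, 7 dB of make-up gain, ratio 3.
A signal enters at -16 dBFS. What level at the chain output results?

-18.5 dBFS

Stage 1: 9 dB above -25 dBFS, reduced 3:1 to 3 dB above → -22 dBFS.
Stage 2: 4 dB above -26 dBFS, reduced 8:1 to 0.5 dB above → -25.5 dBFS.
Stage 3: below threshold (-25.5 ≤ -22); passes unchanged; make-up brings it to -18.5 dBFS.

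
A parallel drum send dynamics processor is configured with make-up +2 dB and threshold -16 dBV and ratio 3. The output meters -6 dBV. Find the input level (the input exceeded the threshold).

Remove make-up: -6 − 2 = -8 dBV.
Post-compression overshoot = -8 − (-16) = 8 dB.
Before 3:1 compression the overshoot was 8 × 3 = 24 dB, so input = -16 + 24 = 8 dBV.

8 dBV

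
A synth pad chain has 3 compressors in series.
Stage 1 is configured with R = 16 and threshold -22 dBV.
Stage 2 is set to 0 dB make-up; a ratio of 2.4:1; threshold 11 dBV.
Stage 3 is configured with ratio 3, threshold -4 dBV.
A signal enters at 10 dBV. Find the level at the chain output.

-20 dBV

Stage 1: 10 dBV is 32 dB over -22 dBV; at 16:1 that becomes 2 dB over, giving -20 dBV.
Stage 2: below threshold (-20 ≤ 11); passes unchanged; output -20 dBV.
Stage 3: -20 dBV ≤ -4 dBV, so stage 3 doesn't engage; output -20 dBV.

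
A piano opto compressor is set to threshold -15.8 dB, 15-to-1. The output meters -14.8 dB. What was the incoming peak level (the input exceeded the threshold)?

-0.8 dB

The compressed level sits -14.8 − (-15.8) = 1 dB over threshold.
Undo the ratio: input overshoot = 1 × 15 = 15 dB, giving input = -0.8 dB.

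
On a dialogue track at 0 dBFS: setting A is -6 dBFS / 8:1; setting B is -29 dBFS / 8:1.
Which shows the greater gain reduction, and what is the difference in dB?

A: overshoot 6 dB → output overshoot 0.75 dB → GR 5.25 dB.
B: overshoot 29 dB → output overshoot 3.625 dB → GR 25.375 dB.
Difference: 20.125 dB in favour of B.

B, by 20.125 dB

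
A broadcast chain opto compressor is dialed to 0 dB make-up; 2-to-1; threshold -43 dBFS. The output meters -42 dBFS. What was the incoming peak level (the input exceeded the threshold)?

Post-compression overshoot = -42 − (-43) = 1 dB.
Before 2:1 compression the overshoot was 1 × 2 = 2 dB, so input = -43 + 2 = -41 dBFS.

-41 dBFS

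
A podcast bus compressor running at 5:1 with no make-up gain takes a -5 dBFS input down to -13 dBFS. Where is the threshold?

-15 dBFS

Input is 10 dB above T (since output overshoot × R = input overshoot: (-13 − T)·5 = -5 − T gives T = -15 dBFS).
Check: -15 + (-5 − (-15))/5 = -15 + 2 = -13 dBFS. ✓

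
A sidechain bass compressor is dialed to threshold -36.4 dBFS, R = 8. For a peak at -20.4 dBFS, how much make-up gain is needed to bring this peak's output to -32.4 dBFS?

Without make-up, output = threshold + overshoot/8 = -36.4 + 2 = -34.4 dBFS.
Gap to target: 2 dB.

2 dB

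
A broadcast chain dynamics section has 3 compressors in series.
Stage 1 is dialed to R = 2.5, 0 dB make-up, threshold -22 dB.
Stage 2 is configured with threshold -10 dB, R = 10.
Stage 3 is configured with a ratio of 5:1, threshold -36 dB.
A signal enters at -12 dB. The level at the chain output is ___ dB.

-32.4 dB

Stage 1: overshoot 10 dB → 10/2.5 = 4 dB → -18 dB.
Stage 2: -18 dB ≤ -10 dB, so stage 2 doesn't engage; output -18 dB.
Stage 3: -18 dB is 18 dB over -36 dB; at 5:1 that becomes 3.6 dB over, giving -32.4 dB.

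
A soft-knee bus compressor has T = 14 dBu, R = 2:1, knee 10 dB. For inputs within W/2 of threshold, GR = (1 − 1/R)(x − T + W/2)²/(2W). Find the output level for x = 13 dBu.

12.6 dBu

x − T + W/2 = 13 − 14 + 5 = 4.
GR = (1 − 1/2) × 4² / 20 = 0.5 × 16 / 20 = 0.4 dB.
Output = 13 − 0.4 = 12.6 dBu.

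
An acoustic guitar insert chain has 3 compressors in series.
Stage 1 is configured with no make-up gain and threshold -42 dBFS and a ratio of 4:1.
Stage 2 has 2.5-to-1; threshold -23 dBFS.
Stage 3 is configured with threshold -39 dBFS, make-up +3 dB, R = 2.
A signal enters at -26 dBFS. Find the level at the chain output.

-35.5 dBFS

Stage 1: overshoot 16 dB → 16/4 = 4 dB → -38 dBFS.
Stage 2: -38 dBFS is at or below the -23 dBFS threshold — no compression; output -38 dBFS.
Stage 3: 1 dB above -39 dBFS, reduced 2:1 to 0.5 dB above → -38.5 dBFS; +3 dB make-up → -35.5 dBFS.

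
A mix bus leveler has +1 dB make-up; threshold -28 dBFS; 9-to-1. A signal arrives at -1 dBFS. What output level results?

-24 dBFS

Overshoot: -1 − (-28) = 27 dB.
At 9:1 the overshoot is divided by 9, leaving 3 dB above threshold.
So the level is -28 + 3 = -25 dBFS; make-up adds 1 dB, giving -24 dBFS.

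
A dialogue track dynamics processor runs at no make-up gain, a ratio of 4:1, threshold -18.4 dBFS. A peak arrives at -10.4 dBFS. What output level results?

The input is 8 dB above the -18.4 dBFS threshold.
4:1 compression reduces that to 8/4 = 2 dB over.
Output = -18.4 + 2 = -16.4 dBFS.

-16.4 dBFS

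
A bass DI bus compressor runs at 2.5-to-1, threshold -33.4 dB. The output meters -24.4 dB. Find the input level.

The compressed level sits -24.4 − (-33.4) = 9 dB over threshold.
Before 2.5:1 compression the overshoot was 9 × 2.5 = 22.5 dB, so input = -33.4 + 22.5 = -10.9 dB.

-10.9 dB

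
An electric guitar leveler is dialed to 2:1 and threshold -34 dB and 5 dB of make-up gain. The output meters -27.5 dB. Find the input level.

Stripping the +5 dB make-up gives -32.5 dB at the gain stage.
That's 1.5 dB above the -34 dB threshold.
Undo the ratio: input overshoot = 1.5 × 2 = 3 dB, giving input = -31 dB.

-31 dB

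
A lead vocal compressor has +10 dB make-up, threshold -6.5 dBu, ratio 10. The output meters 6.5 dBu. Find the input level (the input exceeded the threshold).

23.5 dBu

Remove make-up: 6.5 − 10 = -3.5 dBu.
Post-compression overshoot = -3.5 − (-6.5) = 3 dB.
Input overshoot = R × output overshoot = 30 dB → input = -6.5 + 30 = 23.5 dBu.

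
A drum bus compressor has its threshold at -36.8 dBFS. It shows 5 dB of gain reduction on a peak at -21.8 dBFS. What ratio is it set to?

1.5:1

Input overshoot = -21.8 − (-36.8) = 15 dB.
Output overshoot = 15 − 5 = 10 dB.
Ratio = input overshoot / output overshoot = 15 / 10 = 1.5.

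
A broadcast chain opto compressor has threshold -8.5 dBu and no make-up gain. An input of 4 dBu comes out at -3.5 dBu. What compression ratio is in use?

Input overshoot = 4 − (-8.5) = 12.5 dB; output overshoot = -3.5 − (-8.5) = 5 dB.
Ratio = 12.5 / 5 = 2.5.

2.5:1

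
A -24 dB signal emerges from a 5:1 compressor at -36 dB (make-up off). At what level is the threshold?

Input is 15 dB above T (since output overshoot × R = input overshoot: (-36 − T)·5 = -24 − T gives T = -39 dB).
Check: -39 + (-24 − (-39))/5 = -39 + 3 = -36 dB. ✓

-39 dB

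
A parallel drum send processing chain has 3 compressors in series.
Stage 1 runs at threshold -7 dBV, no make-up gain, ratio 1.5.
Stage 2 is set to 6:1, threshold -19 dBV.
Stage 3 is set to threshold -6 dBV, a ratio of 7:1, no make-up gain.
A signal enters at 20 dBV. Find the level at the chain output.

Stage 1: 20 dBV is 27 dB over -7 dBV; at 1.5:1 that becomes 18 dB over, giving 11 dBV.
Stage 2: 11 dBV is 30 dB over -19 dBV; at 6:1 that becomes 5 dB over, giving -14 dBV.
Stage 3: -14 dBV is at or below the -6 dBV threshold — no compression; output -14 dBV.

-14 dBV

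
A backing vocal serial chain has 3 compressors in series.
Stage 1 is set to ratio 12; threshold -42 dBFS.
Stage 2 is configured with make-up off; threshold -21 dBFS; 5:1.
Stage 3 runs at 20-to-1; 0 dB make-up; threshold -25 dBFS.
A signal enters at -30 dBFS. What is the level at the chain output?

-41 dBFS

Stage 1: 12 dB above -42 dBFS, reduced 12:1 to 1 dB above → -41 dBFS.
Stage 2: below threshold (-41 ≤ -21); passes unchanged; output -41 dBFS.
Stage 3: -41 dBFS is at or below the -25 dBFS threshold — no compression; output -41 dBFS.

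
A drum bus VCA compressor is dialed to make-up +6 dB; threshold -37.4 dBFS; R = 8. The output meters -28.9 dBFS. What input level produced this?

-17.4 dBFS

Remove make-up: -28.9 − 6 = -34.9 dBFS.
That's 2.5 dB above the -37.4 dBFS threshold.
Undo the ratio: input overshoot = 2.5 × 8 = 20 dB, giving input = -17.4 dBFS.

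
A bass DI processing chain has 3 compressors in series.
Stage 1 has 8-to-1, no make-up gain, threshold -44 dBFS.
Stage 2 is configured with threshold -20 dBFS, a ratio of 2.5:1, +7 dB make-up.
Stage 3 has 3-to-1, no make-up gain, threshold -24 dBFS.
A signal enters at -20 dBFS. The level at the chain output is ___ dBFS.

-34 dBFS

Stage 1: overshoot 24 dB → 24/8 = 3 dB → -41 dBFS.
Stage 2: -41 dBFS ≤ -20 dBFS, so stage 2 doesn't engage; make-up brings it to -34 dBFS.
Stage 3: -34 dBFS is at or below the -24 dBFS threshold — no compression; output -34 dBFS.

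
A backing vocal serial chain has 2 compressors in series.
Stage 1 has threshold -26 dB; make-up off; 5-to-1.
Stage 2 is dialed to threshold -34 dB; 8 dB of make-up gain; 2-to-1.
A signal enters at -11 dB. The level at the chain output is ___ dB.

-20.5 dB

Stage 1: 15 dB above -26 dB, reduced 5:1 to 3 dB above → -23 dB.
Stage 2: -23 dB is 11 dB over -34 dB; at 2:1 that becomes 5.5 dB over, giving -28.5 dB; +8 dB make-up → -20.5 dB.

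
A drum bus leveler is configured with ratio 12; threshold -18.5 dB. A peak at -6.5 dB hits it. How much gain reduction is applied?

11 dB

Overshoot = -6.5 − (-18.5) = 12 dB.
After 12:1 compression the overshoot becomes 12/12 = 1 dB.
Gain reduction = 12 − 1 = 11 dB.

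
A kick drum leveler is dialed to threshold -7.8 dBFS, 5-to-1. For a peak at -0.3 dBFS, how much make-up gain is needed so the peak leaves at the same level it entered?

6 dB

Overshoot 7.5 dB → 7.5/5 = 1.5 dB after compression, so the compressed level is -7.8 + 1.5 = -6.3 dBFS.
Make-up = target − compressed = -0.3 − (-6.3) = 6 dB.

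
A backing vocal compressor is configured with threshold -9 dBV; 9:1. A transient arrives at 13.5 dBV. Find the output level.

-6.5 dBV

13.5 dBV sits 22.5 dB over threshold.
At 9:1 the overshoot is divided by 9, leaving 2.5 dB above threshold.
That puts the output at -6.5 dBV.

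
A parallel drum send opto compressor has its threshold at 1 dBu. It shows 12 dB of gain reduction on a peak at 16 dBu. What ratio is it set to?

5:1

Input overshoot = 16 − 1 = 15 dB.
Output overshoot = 15 − 12 = 3 dB.
Ratio = input overshoot / output overshoot = 15 / 3 = 5.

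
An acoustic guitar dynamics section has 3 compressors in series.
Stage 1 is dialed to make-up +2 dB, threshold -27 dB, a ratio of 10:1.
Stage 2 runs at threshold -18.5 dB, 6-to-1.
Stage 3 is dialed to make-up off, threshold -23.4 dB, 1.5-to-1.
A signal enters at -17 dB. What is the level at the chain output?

-24 dB

Stage 1: 10 dB above -27 dB, reduced 10:1 to 1 dB above → -26 dB; +2 dB make-up → -24 dB.
Stage 2: -24 dB ≤ -18.5 dB, so stage 2 doesn't engage; output -24 dB.
Stage 3: -24 dB ≤ -23.4 dB, so stage 3 doesn't engage; output -24 dB.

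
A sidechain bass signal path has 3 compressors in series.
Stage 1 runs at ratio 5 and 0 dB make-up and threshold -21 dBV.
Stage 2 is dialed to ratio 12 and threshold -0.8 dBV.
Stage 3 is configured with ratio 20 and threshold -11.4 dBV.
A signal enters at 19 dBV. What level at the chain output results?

Stage 1: overshoot 40 dB → 40/5 = 8 dB → -13 dBV.
Stage 2: below threshold (-13 ≤ -0.8); passes unchanged; output -13 dBV.
Stage 3: -13 dBV is at or below the -11.4 dBV threshold — no compression; output -13 dBV.

-13 dBV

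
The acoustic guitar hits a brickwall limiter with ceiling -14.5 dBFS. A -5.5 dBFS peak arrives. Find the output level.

-14.5 dBFS

A brickwall limiter is an ∞:1 compressor: any input above the ceiling is clamped to -14.5 dBFS.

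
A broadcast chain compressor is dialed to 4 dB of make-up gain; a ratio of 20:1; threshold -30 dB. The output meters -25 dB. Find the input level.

Before make-up, the level was -25 − 4 = -29 dB.
The compressed level sits -29 − (-30) = 1 dB over threshold.
Undo the ratio: input overshoot = 1 × 20 = 20 dB, giving input = -10 dB.

-10 dB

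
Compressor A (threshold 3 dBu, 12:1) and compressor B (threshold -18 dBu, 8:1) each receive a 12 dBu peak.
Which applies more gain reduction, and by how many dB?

A: GR = 9 − 9/12 = 8.25 dB.
B: GR = 30 − 30/8 = 26.25 dB.
B applies 18 dB more gain reduction.

B, by 18 dB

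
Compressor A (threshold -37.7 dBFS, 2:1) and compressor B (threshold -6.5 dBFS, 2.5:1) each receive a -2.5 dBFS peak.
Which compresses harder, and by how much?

A: 35.2 dB over, compressed to 17.6 dB over, so 17.6 dB of GR.
B: 4 dB over, compressed to 1.6 dB over, so 2.4 dB of GR.
Difference: 15.2 dB in favour of A.

A, by 15.2 dB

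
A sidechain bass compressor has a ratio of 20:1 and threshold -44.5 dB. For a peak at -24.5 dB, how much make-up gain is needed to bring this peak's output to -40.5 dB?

Overshoot 20 dB → 20/20 = 1 dB after compression, so the compressed level is -44.5 + 1 = -43.5 dB.
Make-up = target − compressed = -40.5 − (-43.5) = 3 dB.

3 dB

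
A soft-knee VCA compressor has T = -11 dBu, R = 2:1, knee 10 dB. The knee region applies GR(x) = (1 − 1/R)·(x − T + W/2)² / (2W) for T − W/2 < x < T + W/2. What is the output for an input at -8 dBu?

-9.6 dBu

x − T + W/2 = -8 − (-11) + 5 = 8.
GR = (1 − 1/2) × 8² / 20 = 0.5 × 64 / 20 = 1.6 dB.
Output = -8 − 1.6 = -9.6 dBu.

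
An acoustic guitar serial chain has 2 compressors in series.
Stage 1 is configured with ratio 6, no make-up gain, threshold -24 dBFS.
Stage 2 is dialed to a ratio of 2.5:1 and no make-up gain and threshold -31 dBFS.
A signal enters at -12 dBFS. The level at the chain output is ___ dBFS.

-27.4 dBFS

Stage 1: overshoot 12 dB → 12/6 = 2 dB → -22 dBFS.
Stage 2: -22 dBFS is 9 dB over -31 dBFS; at 2.5:1 that becomes 3.6 dB over, giving -27.4 dBFS.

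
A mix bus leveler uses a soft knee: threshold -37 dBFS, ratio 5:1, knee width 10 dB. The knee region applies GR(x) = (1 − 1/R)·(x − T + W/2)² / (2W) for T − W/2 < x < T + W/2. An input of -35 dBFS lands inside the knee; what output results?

-36.96 dBFS

x − T + W/2 = -35 − (-37) + 5 = 7.
GR = (1 − 1/5) × 7² / 20 = 0.8 × 49 / 20 = 1.96 dB.
Output = -35 − 1.96 = -36.96 dBFS.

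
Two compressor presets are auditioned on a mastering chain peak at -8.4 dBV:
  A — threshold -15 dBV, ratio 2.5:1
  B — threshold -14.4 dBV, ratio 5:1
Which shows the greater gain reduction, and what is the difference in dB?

A: GR = 6.6 − 6.6/2.5 = 3.96 dB.
B: GR = 6 − 6/5 = 4.8 dB.
Difference: 0.84 dB in favour of B.

B, by 0.84 dB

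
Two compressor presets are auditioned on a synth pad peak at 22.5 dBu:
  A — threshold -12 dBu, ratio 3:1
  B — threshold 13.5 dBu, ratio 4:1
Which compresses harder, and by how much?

A, by 16.25 dB

A: GR = 34.5 − 34.5/3 = 23 dB.
B: GR = 9 − 9/4 = 6.75 dB.
Difference: 16.25 dB in favour of A.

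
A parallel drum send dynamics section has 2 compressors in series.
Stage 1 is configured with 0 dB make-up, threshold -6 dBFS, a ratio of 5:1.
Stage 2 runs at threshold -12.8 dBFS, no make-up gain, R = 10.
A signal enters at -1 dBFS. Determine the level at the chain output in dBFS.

-12.02 dBFS

Stage 1: 5 dB above -6 dBFS, reduced 5:1 to 1 dB above → -5 dBFS.
Stage 2: 7.8 dB above -12.8 dBFS, reduced 10:1 to 0.78 dB above → -12.02 dBFS.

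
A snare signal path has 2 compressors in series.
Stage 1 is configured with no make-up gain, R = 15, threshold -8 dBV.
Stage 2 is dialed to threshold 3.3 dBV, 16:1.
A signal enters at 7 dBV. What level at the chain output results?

Stage 1: 15 dB above -8 dBV, reduced 15:1 to 1 dB above → -7 dBV.
Stage 2: -7 dBV ≤ 3.3 dBV, so stage 2 doesn't engage; output -7 dBV.

-7 dBV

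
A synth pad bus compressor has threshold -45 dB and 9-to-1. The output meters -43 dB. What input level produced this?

That's 2 dB above the -45 dB threshold.
Before 9:1 compression the overshoot was 2 × 9 = 18 dB, so input = -45 + 18 = -27 dB.

-27 dB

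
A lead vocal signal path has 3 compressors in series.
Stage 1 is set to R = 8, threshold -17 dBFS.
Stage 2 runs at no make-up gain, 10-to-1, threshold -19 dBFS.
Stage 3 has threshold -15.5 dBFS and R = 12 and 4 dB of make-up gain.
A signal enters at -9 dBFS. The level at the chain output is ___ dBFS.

Stage 1: 8 dB above -17 dBFS, reduced 8:1 to 1 dB above → -16 dBFS.
Stage 2: overshoot 3 dB → 3/10 = 0.3 dB → -18.7 dBFS.
Stage 3: below threshold (-18.7 ≤ -15.5); passes unchanged; make-up brings it to -14.7 dBFS.

-14.7 dBFS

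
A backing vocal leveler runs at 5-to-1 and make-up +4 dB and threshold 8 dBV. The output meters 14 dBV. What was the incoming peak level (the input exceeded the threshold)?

Stripping the +4 dB make-up gives 10 dBV at the gain stage.
Post-compression overshoot = 10 − 8 = 2 dB.
Before 5:1 compression the overshoot was 2 × 5 = 10 dB, so input = 8 + 10 = 18 dBV.

18 dBV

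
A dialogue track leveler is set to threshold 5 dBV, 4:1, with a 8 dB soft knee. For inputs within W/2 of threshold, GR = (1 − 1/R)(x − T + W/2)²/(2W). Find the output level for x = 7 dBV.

5.3125 dBV

x − T + W/2 = 7 − 5 + 4 = 6.
GR = (1 − 1/4) × 6² / 16 = 0.75 × 36 / 16 = 1.6875 dB.
Output = 7 − 1.6875 = 5.3125 dBV.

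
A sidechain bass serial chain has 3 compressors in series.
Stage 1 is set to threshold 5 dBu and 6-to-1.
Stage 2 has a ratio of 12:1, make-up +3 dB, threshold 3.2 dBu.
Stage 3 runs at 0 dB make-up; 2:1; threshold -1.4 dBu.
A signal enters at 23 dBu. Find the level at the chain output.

Stage 1: 18 dB above 5 dBu, reduced 6:1 to 3 dB above → 8 dBu.
Stage 2: 8 dBu is 4.8 dB over 3.2 dBu; at 12:1 that becomes 0.4 dB over, giving 3.6 dBu; +3 dB make-up → 6.6 dBu.
Stage 3: 8 dB above -1.4 dBu, reduced 2:1 to 4 dB above → 2.6 dBu.

2.6 dBu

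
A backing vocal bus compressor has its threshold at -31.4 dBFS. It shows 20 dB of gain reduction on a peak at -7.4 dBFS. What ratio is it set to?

6:1

Input overshoot = -7.4 − (-31.4) = 24 dB.
Output overshoot = 24 − 20 = 4 dB.
Ratio = input overshoot / output overshoot = 24 / 4 = 6.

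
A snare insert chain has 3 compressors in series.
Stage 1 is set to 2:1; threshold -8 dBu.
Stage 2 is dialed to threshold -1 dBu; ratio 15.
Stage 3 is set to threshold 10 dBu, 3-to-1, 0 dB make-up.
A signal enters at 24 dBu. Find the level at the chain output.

-0.4 dBu

Stage 1: overshoot 32 dB → 32/2 = 16 dB → 8 dBu.
Stage 2: 8 dBu is 9 dB over -1 dBu; at 15:1 that becomes 0.6 dB over, giving -0.4 dBu.
Stage 3: -0.4 dBu is at or below the 10 dBu threshold — no compression; output -0.4 dBu.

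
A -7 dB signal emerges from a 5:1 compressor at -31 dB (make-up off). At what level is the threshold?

Gain reduction = -7 − (-31) = 24 dB; output overshoot = GR / (R − 1) = 24 / 4 = 6 dB.
Threshold = output − output overshoot = -31 − 6 = -37 dB.

-37 dB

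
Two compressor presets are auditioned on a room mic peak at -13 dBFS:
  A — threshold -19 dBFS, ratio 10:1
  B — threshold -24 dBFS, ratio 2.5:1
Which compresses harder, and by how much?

A: overshoot 6 dB → output overshoot 0.6 dB → GR 5.4 dB.
B: overshoot 11 dB → output overshoot 4.4 dB → GR 6.6 dB.
Difference: 1.2 dB in favour of B.

B, by 1.2 dB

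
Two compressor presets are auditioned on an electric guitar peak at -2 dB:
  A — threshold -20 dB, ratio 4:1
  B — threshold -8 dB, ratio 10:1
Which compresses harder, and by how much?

A: overshoot 18 dB → output overshoot 4.5 dB → GR 13.5 dB.
B: overshoot 6 dB → output overshoot 0.6 dB → GR 5.4 dB.
A applies 8.1 dB more gain reduction.

A, by 8.1 dB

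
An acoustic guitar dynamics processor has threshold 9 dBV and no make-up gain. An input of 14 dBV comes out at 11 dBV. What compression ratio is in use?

Input overshoot = 14 − 9 = 5 dB; output overshoot = 11 − 9 = 2 dB.
Ratio = 5 / 2 = 2.5.

2.5:1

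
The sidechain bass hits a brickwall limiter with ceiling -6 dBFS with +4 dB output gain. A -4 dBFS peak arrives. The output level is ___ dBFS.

-2 dBFS

At ∞:1, everything above -6 dBFS is held at the ceiling.
Output gain then adds 4 dB: -6 + 4 = -2 dBFS.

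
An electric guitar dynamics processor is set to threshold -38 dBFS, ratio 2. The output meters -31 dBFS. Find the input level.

That's 7 dB above the -38 dBFS threshold.
Undo the ratio: input overshoot = 7 × 2 = 14 dB, giving input = -24 dBFS.

-24 dBFS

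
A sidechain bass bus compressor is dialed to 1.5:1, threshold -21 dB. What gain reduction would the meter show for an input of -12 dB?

Overshoot = -12 − (-21) = 9 dB.
A 1.5:1 ratio leaves 6 dB of that excess.
Gain reduction = 9 − 6 = 3 dB.

3 dB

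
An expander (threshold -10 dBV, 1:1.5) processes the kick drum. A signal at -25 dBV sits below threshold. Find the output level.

Undershoot = (-10) − (-25) = 15 dB.
At 1:1.5, that expands to 22.5 dB under threshold.
Output = -10 − 22.5 = -32.5 dBV.

-32.5 dBV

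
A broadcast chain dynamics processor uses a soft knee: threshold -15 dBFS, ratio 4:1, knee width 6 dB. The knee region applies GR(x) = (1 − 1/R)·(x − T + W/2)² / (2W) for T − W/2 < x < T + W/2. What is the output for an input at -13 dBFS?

-14.5625 dBFS

x − T + W/2 = -13 − (-15) + 3 = 5.
GR = (1 − 1/4) × 5² / 12 = 0.75 × 25 / 12 = 1.5625 dB.
Output = -13 − 1.5625 = -14.5625 dBFS.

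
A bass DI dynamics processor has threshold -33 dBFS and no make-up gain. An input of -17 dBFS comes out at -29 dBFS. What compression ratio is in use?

4:1

Input overshoot = -17 − (-33) = 16 dB; output overshoot = -29 − (-33) = 4 dB.
Ratio = 16 / 4 = 4.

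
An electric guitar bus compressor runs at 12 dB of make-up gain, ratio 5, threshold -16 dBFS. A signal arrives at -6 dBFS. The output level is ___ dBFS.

Overshoot: -6 − (-16) = 10 dB.
At 5:1 the overshoot is divided by 5, leaving 2 dB above threshold.
That puts the output at -14 dBFS; make-up adds 12 dB, giving -2 dBFS.

-2 dBFS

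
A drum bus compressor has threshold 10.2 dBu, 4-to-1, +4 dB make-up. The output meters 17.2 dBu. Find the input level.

Stripping the +4 dB make-up gives 13.2 dBu at the gain stage.
The compressed level sits 13.2 − 10.2 = 3 dB over threshold.
Input overshoot = R × output overshoot = 12 dB → input = 10.2 + 12 = 22.2 dBu.

22.2 dBu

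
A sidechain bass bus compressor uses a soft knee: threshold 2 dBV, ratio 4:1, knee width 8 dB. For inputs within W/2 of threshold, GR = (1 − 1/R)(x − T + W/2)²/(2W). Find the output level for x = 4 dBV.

x − T + W/2 = 4 − 2 + 4 = 6.
GR = (1 − 1/4) × 6² / 16 = 0.75 × 36 / 16 = 1.6875 dB.
Output = 4 − 1.6875 = 2.3125 dBV.

2.3125 dBV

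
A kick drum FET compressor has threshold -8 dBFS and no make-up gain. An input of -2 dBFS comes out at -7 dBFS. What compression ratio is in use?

6:1

Input overshoot = -2 − (-8) = 6 dB; output overshoot = -7 − (-8) = 1 dB.
Ratio = 6 / 1 = 6.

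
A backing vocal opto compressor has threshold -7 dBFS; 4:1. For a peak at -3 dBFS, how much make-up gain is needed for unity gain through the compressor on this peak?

The peak compresses to -7 + 4/4 = -6 dBFS.
To reach -3 dBFS requires -3 − (-6) = 3 dB of make-up.

3 dB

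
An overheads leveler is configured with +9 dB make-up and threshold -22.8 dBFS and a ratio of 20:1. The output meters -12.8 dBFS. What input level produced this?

-2.8 dBFS

Stripping the +9 dB make-up gives -21.8 dBFS at the gain stage.
That's 1 dB above the -22.8 dBFS threshold.
Before 20:1 compression the overshoot was 1 × 20 = 20 dB, so input = -22.8 + 20 = -2.8 dBFS.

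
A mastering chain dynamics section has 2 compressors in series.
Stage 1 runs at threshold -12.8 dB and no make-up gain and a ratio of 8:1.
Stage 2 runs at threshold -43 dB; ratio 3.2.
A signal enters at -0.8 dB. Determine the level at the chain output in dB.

Stage 1: overshoot 12 dB → 12/8 = 1.5 dB → -11.3 dB.
Stage 2: overshoot 31.7 dB → 31.7/3.2 = 9.90625 dB → -33.09375 dB.

-33.09375 dB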